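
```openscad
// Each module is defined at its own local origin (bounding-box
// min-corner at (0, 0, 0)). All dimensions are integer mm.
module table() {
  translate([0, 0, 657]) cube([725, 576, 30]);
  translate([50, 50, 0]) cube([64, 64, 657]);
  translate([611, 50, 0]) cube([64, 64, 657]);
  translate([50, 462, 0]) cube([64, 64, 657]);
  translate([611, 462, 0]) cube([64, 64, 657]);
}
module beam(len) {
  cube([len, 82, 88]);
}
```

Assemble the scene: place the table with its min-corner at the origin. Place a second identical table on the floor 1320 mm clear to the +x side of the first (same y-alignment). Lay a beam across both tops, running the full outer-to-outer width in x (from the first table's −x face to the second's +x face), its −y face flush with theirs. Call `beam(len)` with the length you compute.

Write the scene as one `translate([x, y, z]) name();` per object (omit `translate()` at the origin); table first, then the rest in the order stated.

table();
translate([2045, 0, 0]) table();
translate([0, 0, 687]) beam(2770);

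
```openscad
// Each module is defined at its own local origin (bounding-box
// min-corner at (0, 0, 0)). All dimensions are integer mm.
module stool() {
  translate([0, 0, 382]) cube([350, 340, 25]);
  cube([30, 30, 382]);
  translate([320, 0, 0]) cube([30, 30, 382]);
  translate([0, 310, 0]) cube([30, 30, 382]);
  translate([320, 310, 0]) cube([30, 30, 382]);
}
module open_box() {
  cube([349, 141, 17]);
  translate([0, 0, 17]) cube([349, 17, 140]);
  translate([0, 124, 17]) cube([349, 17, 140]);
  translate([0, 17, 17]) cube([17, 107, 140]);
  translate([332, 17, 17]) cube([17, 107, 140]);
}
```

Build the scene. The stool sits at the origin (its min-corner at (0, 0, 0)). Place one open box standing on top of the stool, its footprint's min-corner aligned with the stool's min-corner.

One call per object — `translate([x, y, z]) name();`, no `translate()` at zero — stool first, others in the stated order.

stool();
translate([0, 0, 407]) open_box();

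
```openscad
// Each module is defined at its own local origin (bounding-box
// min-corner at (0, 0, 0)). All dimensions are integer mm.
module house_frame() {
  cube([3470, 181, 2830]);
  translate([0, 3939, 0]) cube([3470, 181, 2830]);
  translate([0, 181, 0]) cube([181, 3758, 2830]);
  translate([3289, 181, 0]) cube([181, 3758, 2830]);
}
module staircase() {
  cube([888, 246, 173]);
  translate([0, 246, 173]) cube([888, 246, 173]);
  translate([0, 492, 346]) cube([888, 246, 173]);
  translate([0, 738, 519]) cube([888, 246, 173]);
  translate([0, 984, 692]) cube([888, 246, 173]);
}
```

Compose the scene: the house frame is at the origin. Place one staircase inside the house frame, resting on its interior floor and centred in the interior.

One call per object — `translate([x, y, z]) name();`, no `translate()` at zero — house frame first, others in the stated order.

house_frame();
translate([1291, 1445, 0]) staircase();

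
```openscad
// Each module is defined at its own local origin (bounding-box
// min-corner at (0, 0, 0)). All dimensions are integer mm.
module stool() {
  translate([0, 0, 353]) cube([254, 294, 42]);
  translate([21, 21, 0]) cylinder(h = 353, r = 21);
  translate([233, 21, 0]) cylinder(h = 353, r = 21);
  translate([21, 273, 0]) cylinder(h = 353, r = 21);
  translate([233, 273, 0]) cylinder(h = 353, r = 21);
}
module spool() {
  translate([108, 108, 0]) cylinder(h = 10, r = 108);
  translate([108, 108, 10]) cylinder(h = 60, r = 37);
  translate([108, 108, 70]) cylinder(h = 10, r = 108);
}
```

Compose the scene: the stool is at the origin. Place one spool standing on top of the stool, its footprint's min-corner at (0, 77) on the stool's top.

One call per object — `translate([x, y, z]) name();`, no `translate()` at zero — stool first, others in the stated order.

stool();
translate([0, 77, 395]) spool();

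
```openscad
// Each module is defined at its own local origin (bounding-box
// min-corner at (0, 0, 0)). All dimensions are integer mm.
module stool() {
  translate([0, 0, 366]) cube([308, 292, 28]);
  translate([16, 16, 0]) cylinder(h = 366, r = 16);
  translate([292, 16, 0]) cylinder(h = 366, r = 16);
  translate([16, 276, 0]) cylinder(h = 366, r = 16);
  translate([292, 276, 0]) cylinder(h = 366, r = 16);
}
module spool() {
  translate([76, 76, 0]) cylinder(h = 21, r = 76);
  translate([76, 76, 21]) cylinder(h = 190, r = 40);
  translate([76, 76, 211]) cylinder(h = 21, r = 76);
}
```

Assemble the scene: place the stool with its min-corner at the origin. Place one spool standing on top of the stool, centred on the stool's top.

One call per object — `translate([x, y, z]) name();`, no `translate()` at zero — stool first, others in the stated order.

stool();
translate([78, 70, 394]) spool();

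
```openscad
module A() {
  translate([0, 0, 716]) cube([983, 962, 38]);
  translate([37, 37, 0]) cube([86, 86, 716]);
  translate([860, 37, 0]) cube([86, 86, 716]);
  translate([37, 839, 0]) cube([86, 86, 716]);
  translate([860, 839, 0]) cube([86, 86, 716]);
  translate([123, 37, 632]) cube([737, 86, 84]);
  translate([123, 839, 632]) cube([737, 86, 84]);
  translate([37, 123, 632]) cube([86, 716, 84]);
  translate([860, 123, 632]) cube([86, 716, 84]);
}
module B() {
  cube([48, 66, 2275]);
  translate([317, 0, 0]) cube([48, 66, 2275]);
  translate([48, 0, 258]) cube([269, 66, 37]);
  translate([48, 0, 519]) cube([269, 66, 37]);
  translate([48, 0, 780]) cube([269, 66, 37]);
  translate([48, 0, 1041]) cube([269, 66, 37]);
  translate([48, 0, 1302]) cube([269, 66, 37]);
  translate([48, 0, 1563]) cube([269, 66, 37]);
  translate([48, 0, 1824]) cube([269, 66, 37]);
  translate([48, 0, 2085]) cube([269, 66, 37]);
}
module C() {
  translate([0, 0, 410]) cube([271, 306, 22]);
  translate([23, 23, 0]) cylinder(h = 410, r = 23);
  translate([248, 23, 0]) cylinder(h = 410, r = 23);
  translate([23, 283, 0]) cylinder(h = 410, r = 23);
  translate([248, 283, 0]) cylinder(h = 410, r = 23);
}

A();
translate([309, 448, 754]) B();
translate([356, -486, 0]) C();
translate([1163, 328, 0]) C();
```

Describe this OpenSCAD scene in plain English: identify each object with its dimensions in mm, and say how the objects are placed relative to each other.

A is a table: top 983 mm (x) × 962 mm (y), 38 mm thick, upper face at z = 754 mm, on four 86×86 mm square legs, each inset 37 mm from the nearest pair of top edges, running from z = 0 to the bottom of the top. Four apron rails, 86 mm thick and 84 mm tall, run between adjacent legs with their top edges flush with the underside of the top and their outer faces flush with the legs' outer faces.

B is a straight ladder. Two 48×66 mm vertical rails, 2275 mm tall, stand 365 mm apart (outside-to-outside) with their front faces coplanar on the −y side. 8 rungs, each 66 mm deep and 37 mm tall, span between the inner faces of the rails, front faces flush with the rails. The lowest rung's underside is at z = 258 mm and rungs are spaced 261 mm apart (underside to underside).

C is a four-legged stool. The seat is 271×306 mm, 22 mm thick, top at z = 432 mm. It stands on four round legs, each 46 mm in diameter, from z = 0 to the seat underside, each leg's axis is inset half a diameter from the nearest pair of seat edges (so the leg's bounding box is flush with the corner).

The ladder is on top of the table, centred. Two stools sit around the table at the −y, +x sides.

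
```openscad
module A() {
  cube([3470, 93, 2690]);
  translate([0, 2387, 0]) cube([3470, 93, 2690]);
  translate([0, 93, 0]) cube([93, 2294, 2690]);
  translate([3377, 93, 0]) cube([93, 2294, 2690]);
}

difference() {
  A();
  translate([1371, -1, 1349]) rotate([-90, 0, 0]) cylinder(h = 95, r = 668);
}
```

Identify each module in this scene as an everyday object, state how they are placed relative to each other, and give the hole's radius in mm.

The subtracted cylinder has r = 668 mm.

A is a house frame. The house frame has a circular hole through its front wall. The hole's radius is 668 mm.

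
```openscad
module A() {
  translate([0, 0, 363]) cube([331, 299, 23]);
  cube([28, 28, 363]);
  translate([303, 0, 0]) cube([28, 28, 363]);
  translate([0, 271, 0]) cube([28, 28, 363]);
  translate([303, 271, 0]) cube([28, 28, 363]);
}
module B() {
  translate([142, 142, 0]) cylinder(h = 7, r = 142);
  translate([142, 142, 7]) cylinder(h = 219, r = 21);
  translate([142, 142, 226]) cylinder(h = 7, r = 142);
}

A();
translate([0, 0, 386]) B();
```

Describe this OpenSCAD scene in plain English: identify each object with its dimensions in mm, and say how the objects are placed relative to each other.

A is a four-legged stool. The seat is a 331×299×23 mm slab whose top surface is at z = 386 mm; four square legs, each 28×28 mm in cross-section, run from the floor (z = 0) to the underside of the seat, each flush with a corner of the seat.

B is a spool: two coaxial disc flanges of radius 142 mm and thickness 7 mm, joined by a core cylinder of radius 21 mm and height 219 mm. The lower flange rests on z = 0 and the three cylinders share a vertical axis.

The spool is on top of the stool.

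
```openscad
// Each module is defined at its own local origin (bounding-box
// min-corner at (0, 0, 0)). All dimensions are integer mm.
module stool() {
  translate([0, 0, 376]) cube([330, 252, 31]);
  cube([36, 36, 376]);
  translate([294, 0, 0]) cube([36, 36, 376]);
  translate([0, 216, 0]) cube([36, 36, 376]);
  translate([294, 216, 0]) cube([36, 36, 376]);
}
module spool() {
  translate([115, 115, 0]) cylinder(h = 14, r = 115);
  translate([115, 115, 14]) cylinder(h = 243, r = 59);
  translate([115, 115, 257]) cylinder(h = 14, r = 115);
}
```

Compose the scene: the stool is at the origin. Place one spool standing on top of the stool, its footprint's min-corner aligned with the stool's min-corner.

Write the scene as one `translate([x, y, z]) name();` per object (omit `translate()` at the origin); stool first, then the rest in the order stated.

stool();
translate([0, 0, 407]) spool();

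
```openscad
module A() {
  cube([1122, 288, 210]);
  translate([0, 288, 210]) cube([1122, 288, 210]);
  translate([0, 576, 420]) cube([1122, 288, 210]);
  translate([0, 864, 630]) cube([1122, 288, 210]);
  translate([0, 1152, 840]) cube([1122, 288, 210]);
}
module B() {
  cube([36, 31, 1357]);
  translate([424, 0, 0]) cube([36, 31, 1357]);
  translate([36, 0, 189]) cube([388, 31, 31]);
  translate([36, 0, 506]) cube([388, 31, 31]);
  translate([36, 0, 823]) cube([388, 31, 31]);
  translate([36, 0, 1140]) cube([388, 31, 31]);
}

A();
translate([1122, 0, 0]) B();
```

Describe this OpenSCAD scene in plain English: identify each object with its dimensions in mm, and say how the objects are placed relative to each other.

A is a run of 5 identical solid stair steps. Each tread is 1122×288 mm and each step block is 210 mm high. Step 1 rests on the floor; step k is offset from step 1 by (k−1)×288 mm in y and (k−1)×210 mm in z.

B is a wooden ladder with two side rails of 36×31 mm section and 1357 mm height, set 460 mm apart overall. Between them run 4 rectangular rungs (31 mm deep, 31 mm thick), front faces flush with the rails' −y face. The bottom of the first rung is 189 mm above the floor and each subsequent rung is 317 mm higher than the one below.

The ladder is against the staircase's +x side, with their −y faces flush.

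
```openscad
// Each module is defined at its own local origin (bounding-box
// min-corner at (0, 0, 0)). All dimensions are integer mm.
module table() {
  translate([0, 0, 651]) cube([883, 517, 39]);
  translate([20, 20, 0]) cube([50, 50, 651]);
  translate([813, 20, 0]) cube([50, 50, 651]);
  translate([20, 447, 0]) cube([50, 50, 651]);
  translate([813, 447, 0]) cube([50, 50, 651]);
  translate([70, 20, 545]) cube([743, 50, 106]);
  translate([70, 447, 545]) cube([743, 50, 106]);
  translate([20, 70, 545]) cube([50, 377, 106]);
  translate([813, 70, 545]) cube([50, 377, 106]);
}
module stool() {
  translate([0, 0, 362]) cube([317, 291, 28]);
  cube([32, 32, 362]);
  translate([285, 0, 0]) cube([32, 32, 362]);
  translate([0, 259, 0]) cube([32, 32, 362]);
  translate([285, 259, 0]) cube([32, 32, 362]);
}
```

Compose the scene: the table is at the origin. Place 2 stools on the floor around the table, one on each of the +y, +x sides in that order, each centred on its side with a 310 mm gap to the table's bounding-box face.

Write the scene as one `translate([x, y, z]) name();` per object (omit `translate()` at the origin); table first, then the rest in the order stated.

table();
translate([283, 827, 0]) stool();
translate([1193, 113, 0]) stool();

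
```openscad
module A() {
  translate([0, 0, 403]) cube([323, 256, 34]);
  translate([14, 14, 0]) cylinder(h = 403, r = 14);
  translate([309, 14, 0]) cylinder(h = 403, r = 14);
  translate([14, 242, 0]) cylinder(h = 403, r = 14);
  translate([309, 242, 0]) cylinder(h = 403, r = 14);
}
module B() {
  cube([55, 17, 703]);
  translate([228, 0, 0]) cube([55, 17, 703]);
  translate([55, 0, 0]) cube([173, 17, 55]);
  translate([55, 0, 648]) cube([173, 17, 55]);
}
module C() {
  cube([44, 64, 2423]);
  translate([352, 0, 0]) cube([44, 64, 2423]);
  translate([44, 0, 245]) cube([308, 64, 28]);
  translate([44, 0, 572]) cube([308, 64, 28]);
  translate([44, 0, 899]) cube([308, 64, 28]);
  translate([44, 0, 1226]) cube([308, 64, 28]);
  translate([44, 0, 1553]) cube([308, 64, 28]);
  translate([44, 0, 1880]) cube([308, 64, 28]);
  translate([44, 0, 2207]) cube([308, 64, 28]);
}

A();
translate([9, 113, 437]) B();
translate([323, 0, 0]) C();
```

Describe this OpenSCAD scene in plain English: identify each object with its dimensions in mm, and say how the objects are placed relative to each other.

A is a four-legged stool. The seat is a 323×256×34 mm slab whose top surface is at z = 437 mm; four round legs, each 28 mm in diameter, run from the floor (z = 0) to the underside of the seat, each leg's axis is inset half a diameter from the nearest pair of seat edges (so the leg's bounding box is flush with the corner).

B is a picture frame with a 173×593 mm rectangular opening (x by z) and a uniform 55 mm border on every side. Frame depth is 17 mm along y. It is built from two vertical stiles running the full outside height and two horizontal rails spanning the gap between the stiles.

C is a wooden ladder with two side rails of 44×64 mm section and 2423 mm height, set 396 mm apart overall. Between them run 7 rectangular rungs (64 mm deep, 28 mm thick), front faces flush with the rails' −y face. The bottom of the first rung is 245 mm above the floor and each subsequent rung is 327 mm higher than the one below.

The picture frame is on top of the stool. The ladder is against the stool's +x side, with their −y faces flush.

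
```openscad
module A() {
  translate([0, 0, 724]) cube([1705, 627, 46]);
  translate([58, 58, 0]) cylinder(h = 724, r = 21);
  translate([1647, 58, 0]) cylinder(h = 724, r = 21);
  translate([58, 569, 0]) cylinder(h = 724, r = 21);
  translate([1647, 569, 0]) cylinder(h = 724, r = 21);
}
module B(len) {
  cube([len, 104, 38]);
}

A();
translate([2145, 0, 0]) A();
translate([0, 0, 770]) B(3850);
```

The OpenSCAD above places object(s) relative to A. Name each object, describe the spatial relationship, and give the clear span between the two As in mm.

Second table starts at x = 2145; first ends at x = 1705; clear span = 2145 − 1705 = 440 mm.

A is a table. B is a beam. A beam spans the tops of two tables. The clear span between the two tables is 440 mm.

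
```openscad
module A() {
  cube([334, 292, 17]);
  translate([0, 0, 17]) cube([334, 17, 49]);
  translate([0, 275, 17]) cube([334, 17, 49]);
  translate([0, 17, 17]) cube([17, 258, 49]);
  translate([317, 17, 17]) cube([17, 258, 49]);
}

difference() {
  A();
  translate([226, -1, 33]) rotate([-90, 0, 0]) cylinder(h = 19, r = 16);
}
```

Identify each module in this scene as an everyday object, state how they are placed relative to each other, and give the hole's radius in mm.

A is an open box. The open box has a circular hole through its front wall. The hole's radius is 16 mm.

The subtracted cylinder has r = 16 mm.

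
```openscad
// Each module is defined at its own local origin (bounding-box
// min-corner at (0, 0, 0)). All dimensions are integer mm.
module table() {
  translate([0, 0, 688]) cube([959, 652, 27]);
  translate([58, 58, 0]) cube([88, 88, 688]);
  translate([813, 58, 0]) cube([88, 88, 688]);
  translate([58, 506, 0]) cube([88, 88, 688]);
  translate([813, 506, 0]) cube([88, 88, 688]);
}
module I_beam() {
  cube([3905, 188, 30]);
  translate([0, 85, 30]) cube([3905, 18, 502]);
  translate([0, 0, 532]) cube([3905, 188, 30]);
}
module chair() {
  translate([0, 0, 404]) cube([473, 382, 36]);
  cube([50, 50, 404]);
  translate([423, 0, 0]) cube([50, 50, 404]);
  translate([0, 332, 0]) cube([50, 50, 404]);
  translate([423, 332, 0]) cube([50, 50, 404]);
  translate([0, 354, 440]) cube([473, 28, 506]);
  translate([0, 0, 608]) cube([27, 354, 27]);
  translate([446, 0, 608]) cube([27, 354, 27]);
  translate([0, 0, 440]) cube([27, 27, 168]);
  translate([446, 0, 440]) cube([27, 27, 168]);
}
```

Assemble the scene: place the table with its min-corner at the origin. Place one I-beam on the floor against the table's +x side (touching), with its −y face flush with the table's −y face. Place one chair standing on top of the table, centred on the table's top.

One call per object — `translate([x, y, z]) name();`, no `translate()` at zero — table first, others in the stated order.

table();
translate([959, 0, 0]) I_beam();
translate([243, 135, 715]) chair();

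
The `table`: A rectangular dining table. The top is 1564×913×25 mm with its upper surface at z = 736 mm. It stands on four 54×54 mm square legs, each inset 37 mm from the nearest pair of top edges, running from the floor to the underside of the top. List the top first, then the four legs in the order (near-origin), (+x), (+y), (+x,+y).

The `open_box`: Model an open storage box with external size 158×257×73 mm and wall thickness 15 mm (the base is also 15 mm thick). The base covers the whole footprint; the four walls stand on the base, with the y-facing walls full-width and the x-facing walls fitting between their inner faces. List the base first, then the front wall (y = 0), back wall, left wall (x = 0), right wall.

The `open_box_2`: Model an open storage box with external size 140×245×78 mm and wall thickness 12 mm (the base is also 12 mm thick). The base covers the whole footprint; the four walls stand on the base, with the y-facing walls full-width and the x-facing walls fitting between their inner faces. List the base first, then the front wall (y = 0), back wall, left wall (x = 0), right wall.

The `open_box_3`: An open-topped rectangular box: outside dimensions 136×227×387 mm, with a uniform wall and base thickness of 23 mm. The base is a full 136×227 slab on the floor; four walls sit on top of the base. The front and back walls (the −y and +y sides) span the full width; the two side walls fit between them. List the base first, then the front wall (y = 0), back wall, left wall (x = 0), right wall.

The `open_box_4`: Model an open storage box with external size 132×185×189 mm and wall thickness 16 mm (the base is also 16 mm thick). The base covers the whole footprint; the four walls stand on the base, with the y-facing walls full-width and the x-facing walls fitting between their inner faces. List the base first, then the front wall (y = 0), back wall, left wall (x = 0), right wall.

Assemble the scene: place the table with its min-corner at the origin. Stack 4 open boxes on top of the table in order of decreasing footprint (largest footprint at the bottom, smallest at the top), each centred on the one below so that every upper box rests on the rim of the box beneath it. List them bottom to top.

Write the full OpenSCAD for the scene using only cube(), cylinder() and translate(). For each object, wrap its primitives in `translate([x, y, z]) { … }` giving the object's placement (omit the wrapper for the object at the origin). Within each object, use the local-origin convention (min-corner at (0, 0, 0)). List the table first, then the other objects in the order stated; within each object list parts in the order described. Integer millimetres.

translate([0, 0, 711]) cube([1564, 913, 25]);
translate([37, 37, 0]) cube([54, 54, 711]);
translate([1473, 37, 0]) cube([54, 54, 711]);
translate([37, 822, 0]) cube([54, 54, 711]);
translate([1473, 822, 0]) cube([54, 54, 711]);
translate([703, 328, 736]) {
  cube([158, 257, 15]);
  translate([0, 0, 15]) cube([158, 15, 58]);
  translate([0, 242, 15]) cube([158, 15, 58]);
  translate([0, 15, 15]) cube([15, 227, 58]);
  translate([143, 15, 15]) cube([15, 227, 58]);
}
translate([712, 334, 809]) {
  cube([140, 245, 12]);
  translate([0, 0, 12]) cube([140, 12, 66]);
  translate([0, 233, 12]) cube([140, 12, 66]);
  translate([0, 12, 12]) cube([12, 221, 66]);
  translate([128, 12, 12]) cube([12, 221, 66]);
}
translate([714, 343, 887]) {
  cube([136, 227, 23]);
  translate([0, 0, 23]) cube([136, 23, 364]);
  translate([0, 204, 23]) cube([136, 23, 364]);
  translate([0, 23, 23]) cube([23, 181, 364]);
  translate([113, 23, 23]) cube([23, 181, 364]);
}
translate([716, 364, 1274]) {
  cube([132, 185, 16]);
  translate([0, 0, 16]) cube([132, 16, 173]);
  translate([0, 169, 16]) cube([132, 16, 173]);
  translate([0, 16, 16]) cube([16, 153, 173]);
  translate([116, 16, 16]) cube([16, 153, 173]);
}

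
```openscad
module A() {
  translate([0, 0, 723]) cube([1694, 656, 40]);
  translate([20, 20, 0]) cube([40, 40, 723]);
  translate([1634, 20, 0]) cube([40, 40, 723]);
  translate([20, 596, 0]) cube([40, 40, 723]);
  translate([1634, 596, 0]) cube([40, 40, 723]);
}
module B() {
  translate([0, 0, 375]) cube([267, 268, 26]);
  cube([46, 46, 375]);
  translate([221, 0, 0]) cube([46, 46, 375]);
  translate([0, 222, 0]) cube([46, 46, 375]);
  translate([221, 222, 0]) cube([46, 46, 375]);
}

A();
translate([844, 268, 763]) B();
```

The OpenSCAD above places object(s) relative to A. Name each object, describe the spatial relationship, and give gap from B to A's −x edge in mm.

The stool's min-x is at 844; the table's min-x is 0; gap = 844 mm.

A is a table. B is a stool. The stool is on top of the table. The gap from the stool to the table's −x edge is 844 mm.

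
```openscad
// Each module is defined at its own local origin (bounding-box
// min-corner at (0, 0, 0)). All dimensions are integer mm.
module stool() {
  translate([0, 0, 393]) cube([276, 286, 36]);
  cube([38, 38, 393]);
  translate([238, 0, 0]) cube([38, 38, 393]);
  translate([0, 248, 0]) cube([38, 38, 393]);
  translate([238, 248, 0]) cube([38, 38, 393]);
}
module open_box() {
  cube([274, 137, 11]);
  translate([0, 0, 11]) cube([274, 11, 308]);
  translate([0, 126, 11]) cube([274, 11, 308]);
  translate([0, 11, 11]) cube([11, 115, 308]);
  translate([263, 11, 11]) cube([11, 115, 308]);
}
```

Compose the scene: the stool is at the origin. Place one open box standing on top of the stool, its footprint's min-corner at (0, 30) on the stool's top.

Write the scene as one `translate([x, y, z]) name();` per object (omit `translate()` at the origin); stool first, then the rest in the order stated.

stool();
translate([0, 30, 429]) open_box();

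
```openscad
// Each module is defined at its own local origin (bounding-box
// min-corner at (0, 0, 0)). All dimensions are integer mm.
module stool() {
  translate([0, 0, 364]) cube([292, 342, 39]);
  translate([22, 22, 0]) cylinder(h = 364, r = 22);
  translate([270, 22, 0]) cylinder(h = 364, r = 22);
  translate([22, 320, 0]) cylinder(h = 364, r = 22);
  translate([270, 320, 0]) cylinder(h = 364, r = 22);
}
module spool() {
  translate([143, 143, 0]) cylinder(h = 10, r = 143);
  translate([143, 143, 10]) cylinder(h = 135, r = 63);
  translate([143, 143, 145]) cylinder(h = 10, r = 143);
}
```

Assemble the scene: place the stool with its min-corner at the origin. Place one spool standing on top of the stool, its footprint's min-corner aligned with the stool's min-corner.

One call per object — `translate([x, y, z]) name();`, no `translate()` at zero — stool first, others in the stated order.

stool();
translate([0, 0, 403]) spool();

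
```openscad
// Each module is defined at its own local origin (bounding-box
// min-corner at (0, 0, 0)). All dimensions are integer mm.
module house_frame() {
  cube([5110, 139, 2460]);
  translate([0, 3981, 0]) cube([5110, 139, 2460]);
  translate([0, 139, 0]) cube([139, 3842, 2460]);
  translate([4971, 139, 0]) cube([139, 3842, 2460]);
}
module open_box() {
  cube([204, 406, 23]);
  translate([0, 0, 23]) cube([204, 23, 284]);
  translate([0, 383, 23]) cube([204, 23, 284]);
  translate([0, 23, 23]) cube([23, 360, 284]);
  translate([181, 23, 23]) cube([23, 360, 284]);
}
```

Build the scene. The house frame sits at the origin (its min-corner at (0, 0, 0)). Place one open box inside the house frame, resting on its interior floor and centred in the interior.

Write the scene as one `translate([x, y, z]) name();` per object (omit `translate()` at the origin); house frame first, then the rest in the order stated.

house_frame();
translate([2453, 1857, 0]) open_box();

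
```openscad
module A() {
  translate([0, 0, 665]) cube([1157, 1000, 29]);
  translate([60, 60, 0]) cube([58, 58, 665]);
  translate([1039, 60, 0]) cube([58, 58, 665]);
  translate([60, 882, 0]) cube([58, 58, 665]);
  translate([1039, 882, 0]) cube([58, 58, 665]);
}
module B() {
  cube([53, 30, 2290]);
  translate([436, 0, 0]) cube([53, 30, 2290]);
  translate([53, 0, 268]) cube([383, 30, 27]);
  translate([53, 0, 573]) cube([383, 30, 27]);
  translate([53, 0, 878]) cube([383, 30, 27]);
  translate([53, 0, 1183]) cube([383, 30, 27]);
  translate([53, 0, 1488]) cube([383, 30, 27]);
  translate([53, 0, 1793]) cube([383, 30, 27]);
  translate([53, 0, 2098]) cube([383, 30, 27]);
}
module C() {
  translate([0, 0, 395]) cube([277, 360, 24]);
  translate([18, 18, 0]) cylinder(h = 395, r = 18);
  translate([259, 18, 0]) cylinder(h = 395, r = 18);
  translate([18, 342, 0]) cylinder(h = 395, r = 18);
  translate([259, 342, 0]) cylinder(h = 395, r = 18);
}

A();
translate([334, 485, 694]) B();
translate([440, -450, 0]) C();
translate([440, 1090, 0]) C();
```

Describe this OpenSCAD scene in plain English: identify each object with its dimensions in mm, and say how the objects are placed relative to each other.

A is a table with a 1157×1000 mm rectangular top, 29 mm thick, top surface at z = 694 mm, supported by four 58×58 mm square legs, each inset 60 mm from the nearest pair of top edges, running from the floor.

B is a wooden ladder with two side rails of 53×30 mm section and 2290 mm height, set 489 mm apart overall. Between them run 7 rectangular rungs (30 mm deep, 27 mm thick), front faces flush with the rails' −y face. The bottom of the first rung is 268 mm above the floor and each subsequent rung is 305 mm higher than the one below.

C is a four-legged stool. The seat is a 277×360×24 mm slab whose top surface is at z = 419 mm; four round legs, each 36 mm in diameter, run from the floor (z = 0) to the underside of the seat, each leg's axis is inset half a diameter from the nearest pair of seat edges (so the leg's bounding box is flush with the corner).

The ladder is on top of the table, centred. Two stools sit around the table at the −y, +y sides.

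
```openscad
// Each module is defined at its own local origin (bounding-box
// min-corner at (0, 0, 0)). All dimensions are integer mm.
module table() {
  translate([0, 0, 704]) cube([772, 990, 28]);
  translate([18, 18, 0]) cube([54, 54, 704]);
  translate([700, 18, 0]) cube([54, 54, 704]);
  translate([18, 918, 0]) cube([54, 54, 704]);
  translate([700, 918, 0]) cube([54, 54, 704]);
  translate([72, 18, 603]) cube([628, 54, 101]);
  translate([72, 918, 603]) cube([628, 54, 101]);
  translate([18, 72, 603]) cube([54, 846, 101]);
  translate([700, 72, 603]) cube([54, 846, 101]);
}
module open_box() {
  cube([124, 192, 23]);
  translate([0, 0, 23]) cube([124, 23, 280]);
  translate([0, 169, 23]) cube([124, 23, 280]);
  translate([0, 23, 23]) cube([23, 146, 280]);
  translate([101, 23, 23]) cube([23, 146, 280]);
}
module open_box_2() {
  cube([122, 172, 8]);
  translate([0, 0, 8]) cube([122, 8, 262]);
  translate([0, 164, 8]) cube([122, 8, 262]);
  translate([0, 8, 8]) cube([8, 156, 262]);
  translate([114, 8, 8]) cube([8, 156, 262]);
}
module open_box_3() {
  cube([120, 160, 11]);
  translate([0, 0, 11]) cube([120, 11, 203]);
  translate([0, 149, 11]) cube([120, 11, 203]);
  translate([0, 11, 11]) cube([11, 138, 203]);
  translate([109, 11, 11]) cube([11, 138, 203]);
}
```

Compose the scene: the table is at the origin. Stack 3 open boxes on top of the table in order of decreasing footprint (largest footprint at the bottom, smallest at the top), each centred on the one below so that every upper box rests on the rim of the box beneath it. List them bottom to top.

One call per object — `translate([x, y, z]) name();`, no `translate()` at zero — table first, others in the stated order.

table();
translate([324, 399, 732]) open_box();
translate([325, 409, 1035]) open_box_2();
translate([326, 415, 1305]) open_box_3();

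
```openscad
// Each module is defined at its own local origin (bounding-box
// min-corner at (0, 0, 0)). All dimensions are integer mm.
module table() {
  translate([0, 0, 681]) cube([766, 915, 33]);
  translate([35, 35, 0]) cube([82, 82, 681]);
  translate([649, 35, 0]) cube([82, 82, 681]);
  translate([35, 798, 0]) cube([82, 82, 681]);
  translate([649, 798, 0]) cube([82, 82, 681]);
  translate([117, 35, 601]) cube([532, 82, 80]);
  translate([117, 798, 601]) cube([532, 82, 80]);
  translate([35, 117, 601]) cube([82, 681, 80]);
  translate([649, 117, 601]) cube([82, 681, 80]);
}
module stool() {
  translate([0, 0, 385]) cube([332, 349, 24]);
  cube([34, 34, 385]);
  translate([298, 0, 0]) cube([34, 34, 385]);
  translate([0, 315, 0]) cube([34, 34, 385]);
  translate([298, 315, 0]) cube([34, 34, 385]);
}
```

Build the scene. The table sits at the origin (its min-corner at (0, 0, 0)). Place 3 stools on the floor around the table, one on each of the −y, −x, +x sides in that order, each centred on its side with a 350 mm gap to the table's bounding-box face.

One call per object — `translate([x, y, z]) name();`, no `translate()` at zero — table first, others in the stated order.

table();
translate([217, -699, 0]) stool();
translate([-682, 283, 0]) stool();
translate([1116, 283, 0]) stool();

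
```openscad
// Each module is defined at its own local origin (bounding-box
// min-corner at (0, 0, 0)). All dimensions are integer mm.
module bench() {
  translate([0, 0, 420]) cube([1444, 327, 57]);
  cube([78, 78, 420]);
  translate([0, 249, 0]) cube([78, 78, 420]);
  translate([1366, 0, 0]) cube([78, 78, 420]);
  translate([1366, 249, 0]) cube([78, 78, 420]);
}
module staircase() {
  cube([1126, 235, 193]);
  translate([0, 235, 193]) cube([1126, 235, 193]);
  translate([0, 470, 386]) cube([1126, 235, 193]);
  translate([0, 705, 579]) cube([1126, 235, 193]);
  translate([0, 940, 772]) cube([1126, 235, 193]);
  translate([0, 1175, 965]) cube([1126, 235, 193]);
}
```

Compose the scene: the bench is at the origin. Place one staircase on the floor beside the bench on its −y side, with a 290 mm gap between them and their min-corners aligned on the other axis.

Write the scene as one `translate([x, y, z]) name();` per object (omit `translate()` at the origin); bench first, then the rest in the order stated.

bench();
translate([0, -1700, 0]) staircase();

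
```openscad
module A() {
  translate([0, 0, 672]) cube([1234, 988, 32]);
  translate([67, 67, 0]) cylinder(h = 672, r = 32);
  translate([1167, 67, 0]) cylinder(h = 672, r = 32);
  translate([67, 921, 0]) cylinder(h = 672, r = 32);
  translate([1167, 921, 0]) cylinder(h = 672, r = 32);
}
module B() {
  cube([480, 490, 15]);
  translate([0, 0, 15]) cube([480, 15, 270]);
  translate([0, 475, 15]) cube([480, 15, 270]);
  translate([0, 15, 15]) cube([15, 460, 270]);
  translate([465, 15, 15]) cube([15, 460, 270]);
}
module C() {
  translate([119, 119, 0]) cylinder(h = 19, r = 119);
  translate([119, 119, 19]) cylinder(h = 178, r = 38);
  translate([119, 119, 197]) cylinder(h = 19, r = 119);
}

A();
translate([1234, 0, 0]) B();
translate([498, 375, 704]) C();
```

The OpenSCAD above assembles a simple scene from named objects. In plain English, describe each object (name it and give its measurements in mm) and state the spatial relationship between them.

A is a rectangular dining table. The top is 1234×988×32 mm with its upper surface at z = 704 mm. It stands on four round legs of 64 mm diameter, each leg's bounding box inset 35 mm from the nearest pair of top edges, running from the floor to the underside of the top.

B is an open storage box with external size 480×490×285 mm and wall thickness 15 mm (the base is also 15 mm thick). The base covers the whole footprint; the four walls stand on the base, with the y-facing walls full-width and the x-facing walls fitting between their inner faces.

C is a spool: two coaxial disc flanges of radius 119 mm and thickness 19 mm, joined by a core cylinder of radius 38 mm and height 178 mm. The lower flange rests on z = 0 and the three cylinders share a vertical axis.

The open box is against the table's +x side, with their −y faces flush. The spool is on top of the table, centred.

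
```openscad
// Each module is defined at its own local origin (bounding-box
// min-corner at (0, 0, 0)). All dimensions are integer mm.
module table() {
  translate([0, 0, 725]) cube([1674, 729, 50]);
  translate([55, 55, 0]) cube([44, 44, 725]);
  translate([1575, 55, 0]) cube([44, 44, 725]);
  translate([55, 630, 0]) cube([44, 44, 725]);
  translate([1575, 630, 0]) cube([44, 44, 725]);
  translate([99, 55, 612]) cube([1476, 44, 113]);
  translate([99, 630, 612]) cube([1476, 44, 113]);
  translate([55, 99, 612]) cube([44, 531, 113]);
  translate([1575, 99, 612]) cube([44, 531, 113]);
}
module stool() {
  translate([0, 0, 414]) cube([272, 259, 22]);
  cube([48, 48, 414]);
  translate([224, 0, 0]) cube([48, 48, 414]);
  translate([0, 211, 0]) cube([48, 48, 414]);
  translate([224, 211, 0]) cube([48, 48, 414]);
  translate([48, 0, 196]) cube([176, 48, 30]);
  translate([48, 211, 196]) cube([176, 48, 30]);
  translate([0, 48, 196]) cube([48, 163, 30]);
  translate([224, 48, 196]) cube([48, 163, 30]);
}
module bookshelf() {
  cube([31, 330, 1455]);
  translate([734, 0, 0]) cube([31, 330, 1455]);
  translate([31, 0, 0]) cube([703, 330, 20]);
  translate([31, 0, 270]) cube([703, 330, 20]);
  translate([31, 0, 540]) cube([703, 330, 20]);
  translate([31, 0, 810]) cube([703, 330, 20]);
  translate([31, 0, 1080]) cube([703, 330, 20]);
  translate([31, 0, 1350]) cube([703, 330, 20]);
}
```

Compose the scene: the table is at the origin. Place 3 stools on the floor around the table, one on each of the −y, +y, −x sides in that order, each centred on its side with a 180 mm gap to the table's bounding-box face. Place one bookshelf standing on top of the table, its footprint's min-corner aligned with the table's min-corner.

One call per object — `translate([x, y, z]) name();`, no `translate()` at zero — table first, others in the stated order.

table();
translate([701, -439, 0]) stool();
translate([701, 909, 0]) stool();
translate([-452, 235, 0]) stool();
translate([0, 0, 775]) bookshelf();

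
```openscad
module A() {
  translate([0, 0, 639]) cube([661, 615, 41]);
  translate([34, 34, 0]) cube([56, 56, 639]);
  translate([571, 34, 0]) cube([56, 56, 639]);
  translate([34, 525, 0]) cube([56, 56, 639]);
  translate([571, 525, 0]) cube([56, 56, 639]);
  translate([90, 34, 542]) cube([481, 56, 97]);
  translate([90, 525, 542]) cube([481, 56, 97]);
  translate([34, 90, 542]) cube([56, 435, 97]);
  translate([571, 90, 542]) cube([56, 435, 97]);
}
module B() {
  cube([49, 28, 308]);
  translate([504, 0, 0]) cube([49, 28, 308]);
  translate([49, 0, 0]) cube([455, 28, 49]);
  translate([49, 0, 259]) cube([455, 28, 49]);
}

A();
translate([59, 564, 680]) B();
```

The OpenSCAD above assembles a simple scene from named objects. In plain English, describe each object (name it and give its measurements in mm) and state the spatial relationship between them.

A is a table: top 661 mm (x) × 615 mm (y), 41 mm thick, upper face at z = 680 mm, on four 56×56 mm square legs, each inset 34 mm from the nearest pair of top edges, running from z = 0 to the bottom of the top. Four apron rails, 56 mm thick and 97 mm tall, run between adjacent legs with their top edges flush with the underside of the top and their outer faces flush with the legs' outer faces.

B is a rectangular picture frame lying in the x–z plane (depth along y). The opening is 455 mm wide (x) by 210 mm tall (z), surrounded by a border 49 mm wide on all four sides. The frame is 28 mm deep and is made of two full-height vertical stiles with two horizontal rails fitted between them.

The picture frame is on top of the table.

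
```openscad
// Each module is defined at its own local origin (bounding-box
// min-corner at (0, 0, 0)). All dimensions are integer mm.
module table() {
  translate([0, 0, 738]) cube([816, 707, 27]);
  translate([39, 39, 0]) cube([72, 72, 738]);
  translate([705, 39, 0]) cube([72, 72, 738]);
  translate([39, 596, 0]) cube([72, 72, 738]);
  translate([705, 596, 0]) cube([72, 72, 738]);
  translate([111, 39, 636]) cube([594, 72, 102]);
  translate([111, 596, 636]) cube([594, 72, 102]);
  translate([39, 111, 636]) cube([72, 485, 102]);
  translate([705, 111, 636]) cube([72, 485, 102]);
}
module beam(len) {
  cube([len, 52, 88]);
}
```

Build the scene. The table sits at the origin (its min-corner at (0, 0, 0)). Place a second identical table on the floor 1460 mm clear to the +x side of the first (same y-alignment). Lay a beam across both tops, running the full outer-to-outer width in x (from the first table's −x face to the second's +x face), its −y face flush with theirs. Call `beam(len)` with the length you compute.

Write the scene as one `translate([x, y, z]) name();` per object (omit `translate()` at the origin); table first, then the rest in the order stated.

table();
translate([2276, 0, 0]) table();
translate([0, 0, 765]) beam(3092);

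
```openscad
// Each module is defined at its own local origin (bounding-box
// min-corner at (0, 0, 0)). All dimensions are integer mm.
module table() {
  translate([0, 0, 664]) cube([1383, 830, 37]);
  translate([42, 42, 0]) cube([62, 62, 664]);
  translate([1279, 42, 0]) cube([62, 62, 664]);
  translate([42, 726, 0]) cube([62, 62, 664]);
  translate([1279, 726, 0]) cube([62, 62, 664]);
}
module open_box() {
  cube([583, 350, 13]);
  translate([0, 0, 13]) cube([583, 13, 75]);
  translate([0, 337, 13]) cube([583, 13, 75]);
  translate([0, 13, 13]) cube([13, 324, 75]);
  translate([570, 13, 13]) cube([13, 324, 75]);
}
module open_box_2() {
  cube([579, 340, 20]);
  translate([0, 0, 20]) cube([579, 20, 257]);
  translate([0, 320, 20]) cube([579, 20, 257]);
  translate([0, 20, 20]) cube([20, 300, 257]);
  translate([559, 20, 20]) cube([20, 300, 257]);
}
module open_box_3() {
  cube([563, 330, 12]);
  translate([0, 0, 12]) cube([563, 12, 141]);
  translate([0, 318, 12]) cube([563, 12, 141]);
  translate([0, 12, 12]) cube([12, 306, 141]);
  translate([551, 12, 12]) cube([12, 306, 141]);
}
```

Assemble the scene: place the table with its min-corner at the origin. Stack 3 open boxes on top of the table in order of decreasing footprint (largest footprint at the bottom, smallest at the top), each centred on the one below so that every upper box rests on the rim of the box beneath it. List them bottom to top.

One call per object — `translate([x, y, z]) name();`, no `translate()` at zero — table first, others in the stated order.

table();
translate([400, 240, 701]) open_box();
translate([402, 245, 789]) open_box_2();
translate([410, 250, 1066]) open_box_3();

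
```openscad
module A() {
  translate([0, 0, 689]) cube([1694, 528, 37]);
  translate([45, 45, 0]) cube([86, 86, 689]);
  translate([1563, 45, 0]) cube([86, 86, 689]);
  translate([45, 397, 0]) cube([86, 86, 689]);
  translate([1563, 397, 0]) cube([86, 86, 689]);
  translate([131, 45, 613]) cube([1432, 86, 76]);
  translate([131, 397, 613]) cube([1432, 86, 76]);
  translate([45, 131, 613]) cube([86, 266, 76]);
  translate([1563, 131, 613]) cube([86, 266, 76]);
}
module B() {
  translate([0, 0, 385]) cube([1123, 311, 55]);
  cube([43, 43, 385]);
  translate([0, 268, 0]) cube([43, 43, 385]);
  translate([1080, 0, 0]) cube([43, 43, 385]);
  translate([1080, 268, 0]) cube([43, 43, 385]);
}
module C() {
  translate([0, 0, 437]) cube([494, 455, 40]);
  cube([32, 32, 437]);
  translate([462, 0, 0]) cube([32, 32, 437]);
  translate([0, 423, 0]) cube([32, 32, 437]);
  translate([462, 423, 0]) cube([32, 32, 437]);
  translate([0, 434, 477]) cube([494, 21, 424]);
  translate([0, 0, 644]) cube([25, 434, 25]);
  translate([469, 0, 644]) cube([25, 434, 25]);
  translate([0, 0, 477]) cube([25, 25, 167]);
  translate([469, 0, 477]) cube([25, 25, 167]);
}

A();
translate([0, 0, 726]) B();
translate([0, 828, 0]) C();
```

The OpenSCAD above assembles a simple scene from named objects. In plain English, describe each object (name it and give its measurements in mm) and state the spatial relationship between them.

A is a table with a 1694×528 mm rectangular top, 37 mm thick, top surface at z = 726 mm, supported by four 86×86 mm square legs, each inset 45 mm from the nearest pair of top edges, running from the floor. Four apron rails, 86 mm thick and 76 mm tall, run between adjacent legs with their top edges flush with the underside of the top and their outer faces flush with the legs' outer faces.

B is a long wooden bench with a 1123 mm (x) × 311 mm (y) seat, 55 mm thick, its top surface 440 mm above the floor. Four 43 mm square legs at the seat corners, flush with the edges, run from z = 0 to the seat underside.

C is a chair: 494×455 mm seat, 40 mm thick, top at z = 477 mm, on four 32 mm square corner legs flush with the seat edges. A 21 mm thick backrest slab spans the full seat width, extending 424 mm above the seat top, its back face flush with the seat's +y edge. Two armrests of 25×25 mm section run along each side from the seat's front edge to the front of the backrest, top faces 192 mm above the seat top and outer faces flush with the seat's x-edges; a 25×25 mm post under the front of each armrest stands on the seat at the front corner.

The bench is on top of the table. The chair is on the floor beside the table on its +y side.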